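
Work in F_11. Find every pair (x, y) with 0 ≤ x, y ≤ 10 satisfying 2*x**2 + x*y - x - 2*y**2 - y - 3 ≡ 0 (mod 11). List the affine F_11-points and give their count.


Affine F_11-points: {(2, 7), (2, 10), (3, 3), (3, 9), (4, 9), (5, 1), (6, 1), (6, 7), (7, 0), (7, 3), (10, 0), (10, 10)}; count = 12.

For each of the 121 pairs (x, y) ∈ F_11², evaluate f(x, y) mod 11. Record the zeros.
  x = 0: [0↦8, 1↦5, 2↦9, 3↦9, 4↦5, 5↦8, 6↦7, 7↦2, 8↦4, 9↦2, 10↦7]  zeros at y ∈ ∅
  x = 1: [0↦9, 1↦7, 2↦1, 3↦2, 4↦10, 5↦3, 6↦3, 7↦10, 8↦2, 9↦1, 10↦7]  zeros at y ∈ ∅
  x = 2: [0↦3, 1↦2, 2↦8, 3↦10, 4↦8, 5↦2, 6↦3, 7↦0, 8↦4, 9↦4, 10↦0]  zeros at y ∈ {7, 10}
  x = 3: [0↦1, 1↦1, 2↦8, 3↦0, 4↦10, 5↦5, 6↦7, 7↦5, 8↦10, 9↦0, 10↦8]  zeros at y ∈ {3, 9}
  x = 4: [0↦3, 1↦4, 2↦1, 3↦5, 4↦5, 5↦1, 6↦4, 7↦3, 8↦9, 9↦0, 10↦9]  zeros at y ∈ {9}
  x = 5: [0↦9, 1↦0, 2↦9, 3↦3, 4↦4, 5↦1, 6↦5, 7↦5, 8↦1, 9↦4, 10↦3]  zeros at y ∈ {1}
  x = 6: [0↦8, 1↦0, 2↦10, 3↦5, 4↦7, 5↦5, 6↦10, 7↦0, 8↦8, 9↦1, 10↦1]  zeros at y ∈ {1, 7}
  x = 7: [0↦0, 1↦4, 2↦4, 3↦0, 4↦3, 5↦2, 6↦8, 7↦10, 8↦8, 9↦2, 10↦3]  zeros at y ∈ {0, 3}
  x = 8: [0↦7, 1↦1, 2↦2, 3↦10, 4↦3, 5↦3, 6↦10, 7↦2, 8↦1, 9↦7, 10↦9]  zeros at y ∈ ∅
  x = 9: [0↦7, 1↦2, 2↦4, 3↦2, 4↦7, 5↦8, 6↦5, 7↦9, 8↦9, 9↦5, 10↦8]  zeros at y ∈ ∅
  x = 10: [0↦0, 1↦7, 2↦10, 3↦9, 4↦4, 5↦6, 6↦4, 7↦9, 8↦10, 9↦7, 10↦0]  zeros at y ∈ {0, 10}
Collecting zeros: affine points = {(2, 7), (2, 10), (3, 3), (3, 9), (4, 9), (5, 1), (6, 1), (6, 7), (7, 0), (7, 3), (10, 0), (10, 10)}.
Total count |C(F_11)_aff| = 12.


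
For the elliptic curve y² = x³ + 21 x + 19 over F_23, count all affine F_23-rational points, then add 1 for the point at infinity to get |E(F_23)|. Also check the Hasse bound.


Affine points = {(1, 8), (1, 15), (2, 0), (4, 11), (4, 12), (6, 4), (6, 19), (7, 7), (7, 16), (8, 3), (8, 20), (15, 11), (15, 12), (16, 9), (16, 14), (19, 3), (19, 20)}; affine count = 17; |E(F_23)| = 18.

Discriminant check: Δ ∝ 4a³ + 27b² = 4·21³ + 27·19² = 4·9261 + 27·361 ≡ 9 (mod 23). Nonzero ⇒ E is nonsingular.
For each x ∈ F_23, compute rhs = x³ + 21·x + 19 mod 23, then count y ∈ F_23 with y² ≡ rhs.
  x = 0: rhs = 19, matching y values: none (0 points).
  x = 1: rhs = 18, matching y values: 8, 15 (2 points).
  x = 2: rhs = 0, matching y values: 0 (1 points).
  x = 3: rhs = 17, matching y values: none (0 points).
  x = 4: rhs = 6, matching y values: 11, 12 (2 points).
  x = 5: rhs = 19, matching y values: none (0 points).
  x = 6: rhs = 16, matching y values: 4, 19 (2 points).
  x = 7: rhs = 3, matching y values: 7, 16 (2 points).
  x = 8: rhs = 9, matching y values: 3, 20 (2 points).
  x = 9: rhs = 17, matching y values: none (0 points).
  x = 10: rhs = 10, matching y values: none (0 points).
  x = 11: rhs = 17, matching y values: none (0 points).
  x = 12: rhs = 21, matching y values: none (0 points).
  x = 13: rhs = 5, matching y values: none (0 points).
  x = 14: rhs = 21, matching y values: none (0 points).
  x = 15: rhs = 6, matching y values: 11, 12 (2 points).
  x = 16: rhs = 12, matching y values: 9, 14 (2 points).
  x = 17: rhs = 22, matching y values: none (0 points).
  x = 18: rhs = 19, matching y values: none (0 points).
  x = 19: rhs = 9, matching y values: 3, 20 (2 points).
  x = 20: rhs = 21, matching y values: none (0 points).
  x = 21: rhs = 15, matching y values: none (0 points).
  x = 22: rhs = 20, matching y values: none (0 points).
Total affine count: 17.
Full point count |E(F_23)| = 17 + 1 = 18.
Hasse bound: |18 − (23+1)| = |-6| = 6 ≤ 2√23 ≈ 9.5917 ✓.


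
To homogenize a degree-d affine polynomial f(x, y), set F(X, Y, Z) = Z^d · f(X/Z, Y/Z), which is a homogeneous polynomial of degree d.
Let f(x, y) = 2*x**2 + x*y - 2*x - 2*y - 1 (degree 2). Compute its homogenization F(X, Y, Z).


F(X, Y, Z) = 2*X**2 + X*Y - 2*X*Z - 2*Y*Z - Z**2

deg(f) = 2.
Substitute x = X/Z, y = Y/Z into f, then multiply by Z^2.
  monomial 2·x^2·y^0 ↦ 2·X^2·Y^0·Z^0.
  monomial 1·x^1·y^1 ↦ 1·X^1·Y^1·Z^0.
  monomial -2·x^1·y^0 ↦ -2·X^1·Y^0·Z^1.
  monomial -2·x^0·y^1 ↦ -2·X^0·Y^1·Z^1.
  monomial -1·x^0·y^0 ↦ -1·X^0·Y^0·Z^2.
Collecting: F(X, Y, Z) = 2*X**2 + X*Y - 2*X*Z - 2*Y*Z - Z**2.


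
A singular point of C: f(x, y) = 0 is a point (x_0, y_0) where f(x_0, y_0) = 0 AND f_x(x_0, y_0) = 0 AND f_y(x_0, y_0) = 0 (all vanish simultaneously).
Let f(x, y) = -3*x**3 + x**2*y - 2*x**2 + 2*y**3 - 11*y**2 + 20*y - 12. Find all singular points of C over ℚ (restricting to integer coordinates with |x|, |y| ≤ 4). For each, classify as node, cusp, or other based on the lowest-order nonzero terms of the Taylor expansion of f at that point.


Singular points: {(0, 2)}; classification: cusp.

Compute partial derivatives:
  f_x = -9*x**2 + 2*x*y - 4*x.
  f_y = x**2 + 6*y**2 - 22*y + 20.
Scan x_0 ∈ {−4, ..., 4}. For each x_0, f_y(x_0, y) is a polynomial in y; find its integer roots y ∈ {−4, ..., 4}, then test f_x and f at those candidates.
  x = -4: f_y(-4, y) = 6*y**2 - 22*y + 36; no integer root y with |y| ≤ 4.
  x = -3: f_y(-3, y) = 6*y**2 - 22*y + 29; no integer root y with |y| ≤ 4.
  x = -2: f_y(-2, y) = 6*y**2 - 22*y + 24; no integer root y with |y| ≤ 4.
  x = -1: f_y(-1, y) = 6*y**2 - 22*y + 21; no integer root y with |y| ≤ 4.
  x = 0: f_y(0, y) = 6*y**2 - 22*y + 20; vanishes at y ∈ {2}. (0, 2): f_x = 0, f = 0 — SINGULAR.
  x = 1: f_y(1, y) = 6*y**2 - 22*y + 21; no integer root y with |y| ≤ 4.
  x = 2: f_y(2, y) = 6*y**2 - 22*y + 24; no integer root y with |y| ≤ 4.
  x = 3: f_y(3, y) = 6*y**2 - 22*y + 29; no integer root y with |y| ≤ 4.
  x = 4: f_y(4, y) = 6*y**2 - 22*y + 36; no integer root y with |y| ≤ 4.
Only singular point on the grid: (0, 2).
Classify: substitute x = 0 + u, y = 2 + v and expand: f = -3*u**3 + u**2*v + 2*v**3 + v**2.
No constant or linear terms (consistent with a singular point). Quadratic part: v**2. Cubic part: -3*u**3 + u**2*v + 2*v**3.
The quadratic part v**2 is a perfect square, so there is a single (double) tangent line v = 0, i.e. y = 2. Restricting the cubic part to that line (v = 0) leaves -3*u**3 ≠ 0, so f is not divisible by v and the branch is v² ≈ 3*u**3 to lowest order — this is a cusp.
Classification: cusp.


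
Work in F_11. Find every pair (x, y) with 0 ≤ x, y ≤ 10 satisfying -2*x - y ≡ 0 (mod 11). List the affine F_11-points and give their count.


Affine F_11-points: {(0, 0), (1, 9), (2, 7), (3, 5), (4, 3), (5, 1), (6, 10), (7, 8), (8, 6), (9, 4), (10, 2)}; count = 11.

For each of the 121 pairs (x, y) ∈ F_11², evaluate f(x, y) mod 11. Record the zeros.
  x = 0: [0↦0, 1↦10, 2↦9, 3↦8, 4↦7, 5↦6, 6↦5, 7↦4, 8↦3, 9↦2, 10↦1]  zeros at y ∈ {0}
  x = 1: [0↦9, 1↦8, 2↦7, 3↦6, 4↦5, 5↦4, 6↦3, 7↦2, 8↦1, 9↦0, 10↦10]  zeros at y ∈ {9}
  x = 2: [0↦7, 1↦6, 2↦5, 3↦4, 4↦3, 5↦2, 6↦1, 7↦0, 8↦10, 9↦9, 10↦8]  zeros at y ∈ {7}
  x = 3: [0↦5, 1↦4, 2↦3, 3↦2, 4↦1, 5↦0, 6↦10, 7↦9, 8↦8, 9↦7, 10↦6]  zeros at y ∈ {5}
  x = 4: [0↦3, 1↦2, 2↦1, 3↦0, 4↦10, 5↦9, 6↦8, 7↦7, 8↦6, 9↦5, 10↦4]  zeros at y ∈ {3}
  x = 5: [0↦1, 1↦0, 2↦10, 3↦9, 4↦8, 5↦7, 6↦6, 7↦5, 8↦4, 9↦3, 10↦2]  zeros at y ∈ {1}
  x = 6: [0↦10, 1↦9, 2↦8, 3↦7, 4↦6, 5↦5, 6↦4, 7↦3, 8↦2, 9↦1, 10↦0]  zeros at y ∈ {10}
  x = 7: [0↦8, 1↦7, 2↦6, 3↦5, 4↦4, 5↦3, 6↦2, 7↦1, 8↦0, 9↦10, 10↦9]  zeros at y ∈ {8}
  x = 8: [0↦6, 1↦5, 2↦4, 3↦3, 4↦2, 5↦1, 6↦0, 7↦10, 8↦9, 9↦8, 10↦7]  zeros at y ∈ {6}
  x = 9: [0↦4, 1↦3, 2↦2, 3↦1, 4↦0, 5↦10, 6↦9, 7↦8, 8↦7, 9↦6, 10↦5]  zeros at y ∈ {4}
  x = 10: [0↦2, 1↦1, 2↦0, 3↦10, 4↦9, 5↦8, 6↦7, 7↦6, 8↦5, 9↦4, 10↦3]  zeros at y ∈ {2}
Collecting zeros: affine points = {(0, 0), (1, 9), (2, 7), (3, 5), (4, 3), (5, 1), (6, 10), (7, 8), (8, 6), (9, 4), (10, 2)}.
Total count |C(F_11)_aff| = 11.


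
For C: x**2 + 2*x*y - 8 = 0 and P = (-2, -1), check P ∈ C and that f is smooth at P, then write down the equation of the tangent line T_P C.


Tangent line at P: -6*x - 4*y - 16 = 0.

Step 1: f(-2, -1) = 0, so P lies on C.
Step 2: partial derivatives
  f_x(x, y) = 2*x + 2*y, f_y(x, y) = 2*x.
  f_x(P) = -6, f_y(P) = -4 (gradient nonzero, so P is smooth).
Step 3: tangent line at P: -6·(x − -2) + -4·(y − -1) = 0.
Expanding: -6*x - 4*y - 16 = 0.


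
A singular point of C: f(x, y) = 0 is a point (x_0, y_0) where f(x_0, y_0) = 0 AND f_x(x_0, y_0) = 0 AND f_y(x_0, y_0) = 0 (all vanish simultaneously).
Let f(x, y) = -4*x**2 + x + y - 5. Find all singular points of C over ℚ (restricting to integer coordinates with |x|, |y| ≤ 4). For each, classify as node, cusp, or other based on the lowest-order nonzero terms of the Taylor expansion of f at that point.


No singular points in the scanned grid; C is smooth there.

Compute partial derivatives:
  f_x = 1 - 8*x.
  f_y = 1.
f_y = 1 is a nonzero constant, so f_y never vanishes: no point (x, y) can satisfy f = f_x = f_y = 0. In particular no (x, y) ∈ {−4, ..., 4}² is singular; the curve is smooth.


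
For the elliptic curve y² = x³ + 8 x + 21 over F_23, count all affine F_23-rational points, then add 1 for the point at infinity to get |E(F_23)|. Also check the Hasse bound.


Affine points = {(3, 7), (3, 16), (4, 5), (4, 18), (5, 5), (5, 18), (6, 3), (6, 20), (7, 11), (7, 12), (14, 5), (14, 18), (16, 6), (16, 17), (20, 4), (20, 19), (22, 9), (22, 14)}; affine count = 18; |E(F_23)| = 19.

Discriminant check: Δ ∝ 4a³ + 27b² = 4·8³ + 27·21² = 4·512 + 27·441 ≡ 17 (mod 23). Nonzero ⇒ E is nonsingular.
For each x ∈ F_23, compute rhs = x³ + 8·x + 21 mod 23, then count y ∈ F_23 with y² ≡ rhs.
  x = 0: rhs = 21, matching y values: none (0 points).
  x = 1: rhs = 7, matching y values: none (0 points).
  x = 2: rhs = 22, matching y values: none (0 points).
  x = 3: rhs = 3, matching y values: 7, 16 (2 points).
  x = 4: rhs = 2, matching y values: 5, 18 (2 points).
  x = 5: rhs = 2, matching y values: 5, 18 (2 points).
  x = 6: rhs = 9, matching y values: 3, 20 (2 points).
  x = 7: rhs = 6, matching y values: 11, 12 (2 points).
  x = 8: rhs = 22, matching y values: none (0 points).
  x = 9: rhs = 17, matching y values: none (0 points).
  x = 10: rhs = 20, matching y values: none (0 points).
  x = 11: rhs = 14, matching y values: none (0 points).
  x = 12: rhs = 5, matching y values: none (0 points).
  x = 13: rhs = 22, matching y values: none (0 points).
  x = 14: rhs = 2, matching y values: 5, 18 (2 points).
  x = 15: rhs = 20, matching y values: none (0 points).
  x = 16: rhs = 13, matching y values: 6, 17 (2 points).
  x = 17: rhs = 10, matching y values: none (0 points).
  x = 18: rhs = 17, matching y values: none (0 points).
  x = 19: rhs = 17, matching y values: none (0 points).
  x = 20: rhs = 16, matching y values: 4, 19 (2 points).
  x = 21: rhs = 20, matching y values: none (0 points).
  x = 22: rhs = 12, matching y values: 9, 14 (2 points).
Total affine count: 18.
Full point count |E(F_23)| = 18 + 1 = 19.
Hasse bound: |19 − (23+1)| = |-5| = 5 ≤ 2√23 ≈ 9.5917 ✓.


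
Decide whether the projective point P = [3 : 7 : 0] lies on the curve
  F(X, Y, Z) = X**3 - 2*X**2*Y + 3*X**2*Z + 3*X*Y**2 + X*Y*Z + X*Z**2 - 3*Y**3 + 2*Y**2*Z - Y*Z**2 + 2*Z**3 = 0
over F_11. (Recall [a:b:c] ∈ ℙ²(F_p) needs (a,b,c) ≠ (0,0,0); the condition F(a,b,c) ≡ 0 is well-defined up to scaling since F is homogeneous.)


F(3,7,0) ≡ 6 (mod 11); P is NOT on the curve.

Evaluate F(3, 7, 0) term-by-term (mod 11).
  X**3 ↦ 1·27·1·1 = 27
  -2*X**2*Y ↦ -2·9·7·1 = -126
  3*X**2*Z ↦ 3·9·1·0 = 0
  3*X*Y**2 ↦ 3·3·49·1 = 441
  X*Y*Z ↦ 1·3·7·0 = 0
  X*Z**2 ↦ 1·3·1·0 = 0
  -3*Y**3 ↦ -3·1·343·1 = -1029
  2*Y**2*Z ↦ 2·1·49·0 = 0
  -Y*Z**2 ↦ -1·1·7·0 = 0
  2*Z**3 ↦ 2·1·1·0 = 0
Sum: F(3, 7, 0) = (27) + (-126) + (0) + (441) + (0) + (0) + (-1029) + (0) + (0) + (0) = -687.
Reducing mod 11: -687 ≡ 6 (mod 11).
Since F(a, b, c) ≡ 6 ≠ 0 (mod 11), P does NOT lie on the curve.


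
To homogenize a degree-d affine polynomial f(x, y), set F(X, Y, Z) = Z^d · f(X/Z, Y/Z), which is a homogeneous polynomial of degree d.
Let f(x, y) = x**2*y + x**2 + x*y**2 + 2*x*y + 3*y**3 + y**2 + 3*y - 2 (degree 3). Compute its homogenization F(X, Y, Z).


F(X, Y, Z) = X**2*Y + X**2*Z + X*Y**2 + 2*X*Y*Z + 3*Y**3 + Y**2*Z + 3*Y*Z**2 - 2*Z**3

deg(f) = 3.
Substitute x = X/Z, y = Y/Z into f, then multiply by Z^3.
  monomial 1·x^2·y^1 ↦ 1·X^2·Y^1·Z^0.
  monomial 1·x^2·y^0 ↦ 1·X^2·Y^0·Z^1.
  monomial 1·x^1·y^2 ↦ 1·X^1·Y^2·Z^0.
  monomial 2·x^1·y^1 ↦ 2·X^1·Y^1·Z^1.
  monomial 3·x^0·y^3 ↦ 3·X^0·Y^3·Z^0.
  monomial 1·x^0·y^2 ↦ 1·X^0·Y^2·Z^1.
  monomial 3·x^0·y^1 ↦ 3·X^0·Y^1·Z^2.
  monomial -2·x^0·y^0 ↦ -2·X^0·Y^0·Z^3.
Collecting: F(X, Y, Z) = X**2*Y + X**2*Z + X*Y**2 + 2*X*Y*Z + 3*Y**3 + Y**2*Z + 3*Y*Z**2 - 2*Z**3.


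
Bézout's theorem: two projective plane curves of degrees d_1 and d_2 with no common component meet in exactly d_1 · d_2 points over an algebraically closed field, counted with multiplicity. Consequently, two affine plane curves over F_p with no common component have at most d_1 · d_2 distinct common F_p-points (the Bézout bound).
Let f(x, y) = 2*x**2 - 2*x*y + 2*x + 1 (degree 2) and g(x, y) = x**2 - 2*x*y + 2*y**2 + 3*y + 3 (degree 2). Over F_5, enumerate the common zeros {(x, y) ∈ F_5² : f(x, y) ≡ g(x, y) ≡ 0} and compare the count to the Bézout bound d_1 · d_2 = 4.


Common zeros: ∅; count = 0; Bézout bound = 4.

deg(f) = 2, deg(g) = 2, so Bézout bound = 4.
Scan x ∈ F_5. For each x, list the y ∈ F_5 with f(x, y) ≡ 0 and those with g(x, y) ≡ 0 (mod 5); the common zeros in that column are the intersection.
  x = 0: f ≡ 0 at y ∈ ∅; g ≡ 0 at y ∈ {3}; common: ∅.
  x = 1: f ≡ 0 at y ∈ {0}; g ≡ 0 at y ∈ {3, 4}; common: ∅.
  x = 2: f ≡ 0 at y ∈ {2}; g ≡ 0 at y ∈ {4}; common: ∅.
  x = 3: f ≡ 0 at y ∈ {0}; g ≡ 0 at y ∈ ∅; common: ∅.
  x = 4: f ≡ 0 at y ∈ {2}; g ≡ 0 at y ∈ ∅; common: ∅.
Collecting: common zeros = ∅, so the count is 0.
Comparison with the Bézout bound: 0 ≤ 4 = deg(f)·deg(g), as expected for curves with no common component (the affine F_5-count falls short of the bound because intersections may lie at infinity, over extension fields, or carry multiplicity).


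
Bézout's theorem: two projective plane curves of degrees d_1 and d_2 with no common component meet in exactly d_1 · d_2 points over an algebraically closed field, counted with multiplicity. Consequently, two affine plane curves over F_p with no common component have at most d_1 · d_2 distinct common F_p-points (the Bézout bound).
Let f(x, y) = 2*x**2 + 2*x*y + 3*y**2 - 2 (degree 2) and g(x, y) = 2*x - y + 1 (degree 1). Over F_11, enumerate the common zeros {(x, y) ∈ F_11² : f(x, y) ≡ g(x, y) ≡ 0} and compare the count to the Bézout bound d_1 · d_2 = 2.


Common zeros: {(1, 3), (8, 6)}; count = 2; Bézout bound = 2.

deg(f) = 2, deg(g) = 1, so Bézout bound = 2.
Scan x ∈ F_11. For each x, list the y ∈ F_11 with f(x, y) ≡ 0 and those with g(x, y) ≡ 0 (mod 11); the common zeros in that column are the intersection.
  x = 0: f ≡ 0 at y ∈ ∅; g ≡ 0 at y ∈ {1}; common: ∅.
  x = 1: f ≡ 0 at y ∈ {0, 3}; g ≡ 0 at y ∈ {3}; common: {3}.
  x = 2: f ≡ 0 at y ∈ ∅; g ≡ 0 at y ∈ {5}; common: ∅.
  x = 3: f ≡ 0 at y ∈ {4, 5}; g ≡ 0 at y ∈ {7}; common: ∅.
  x = 4: f ≡ 0 at y ∈ {4, 8}; g ≡ 0 at y ∈ {9}; common: ∅.
  x = 5: f ≡ 0 at y ∈ ∅; g ≡ 0 at y ∈ {0}; common: ∅.
  x = 6: f ≡ 0 at y ∈ ∅; g ≡ 0 at y ∈ {2}; common: ∅.
  x = 7: f ≡ 0 at y ∈ {3, 7}; g ≡ 0 at y ∈ {4}; common: ∅.
  x = 8: f ≡ 0 at y ∈ {6, 7}; g ≡ 0 at y ∈ {6}; common: {6}.
  x = 9: f ≡ 0 at y ∈ ∅; g ≡ 0 at y ∈ {8}; common: ∅.
  x = 10: f ≡ 0 at y ∈ {0, 8}; g ≡ 0 at y ∈ {10}; common: ∅.
Collecting: common zeros = {(1, 3), (8, 6)}, so the count is 2.
Comparison with the Bézout bound: 2 ≤ 2 = deg(f)·deg(g), as expected for curves with no common component (the bound is attained).


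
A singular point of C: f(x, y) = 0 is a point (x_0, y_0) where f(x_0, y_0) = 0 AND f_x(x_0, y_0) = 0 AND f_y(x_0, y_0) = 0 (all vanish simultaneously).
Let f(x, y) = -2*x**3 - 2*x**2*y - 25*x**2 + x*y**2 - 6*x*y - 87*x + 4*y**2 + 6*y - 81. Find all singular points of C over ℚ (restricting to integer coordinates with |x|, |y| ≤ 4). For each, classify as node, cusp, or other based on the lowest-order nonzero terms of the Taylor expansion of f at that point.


Singular points: {(-3, -3)}; classification: node.

Compute partial derivatives:
  f_x = -6*x**2 - 4*x*y - 50*x + y**2 - 6*y - 87.
  f_y = -2*x**2 + 2*x*y - 6*x + 8*y + 6.
Scan x_0 ∈ {−4, ..., 4}. For each x_0, f_y(x_0, y) is a polynomial in y; find its integer roots y ∈ {−4, ..., 4}, then test f_x and f at those candidates.
  x = -4: f_y(-4, y) = -2; no integer root y with |y| ≤ 4.
  x = -3: f_y(-3, y) = 2*y + 6; vanishes at y ∈ {-3}. (-3, -3): f_x = 0, f = 0 — SINGULAR.
  x = -2: f_y(-2, y) = 4*y + 10; no integer root y with |y| ≤ 4.
  x = -1: f_y(-1, y) = 6*y + 10; no integer root y with |y| ≤ 4.
  x = 0: f_y(0, y) = 8*y + 6; no integer root y with |y| ≤ 4.
  x = 1: f_y(1, y) = 10*y - 2; no integer root y with |y| ≤ 4.
  x = 2: f_y(2, y) = 12*y - 14; no integer root y with |y| ≤ 4.
  x = 3: f_y(3, y) = 14*y - 30; no integer root y with |y| ≤ 4.
  x = 4: f_y(4, y) = 16*y - 50; no integer root y with |y| ≤ 4.
Only singular point on the grid: (-3, -3).
Classify: substitute x = -3 + u, y = -3 + v and expand: f = -2*u**3 - 2*u**2*v - u**2 + u*v**2 + v**2.
No constant or linear terms (consistent with a singular point). Quadratic part: -u**2 + v**2. Cubic part: -2*u**3 - 2*u**2*v + u*v**2.
The quadratic part v**2 - u**2 = (v − u)(v + u) splits into two distinct linear factors, so there are two distinct tangent lines y − -3 = ±(x − -3) — this is a node (ordinary double point).
Classification: node.


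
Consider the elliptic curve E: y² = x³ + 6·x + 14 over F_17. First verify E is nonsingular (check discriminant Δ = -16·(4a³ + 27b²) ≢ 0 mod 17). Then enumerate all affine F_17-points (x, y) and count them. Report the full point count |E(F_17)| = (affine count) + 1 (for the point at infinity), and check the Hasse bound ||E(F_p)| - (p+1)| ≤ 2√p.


Affine points = {(1, 2), (1, 15), (2, 0), (3, 5), (3, 12), (4, 0), (5, 4), (5, 13), (7, 5), (7, 12), (8, 8), (8, 9), (9, 7), (9, 10), (11, 0)}; affine count = 15; |E(F_17)| = 16.

Discriminant check: Δ ∝ 4a³ + 27b² = 4·6³ + 27·14² = 4·216 + 27·196 ≡ 2 (mod 17). Nonzero ⇒ E is nonsingular.
For each x ∈ F_17, compute rhs = x³ + 6·x + 14 mod 17, then count y ∈ F_17 with y² ≡ rhs.
  x = 0: rhs = 14, matching y values: none (0 points).
  x = 1: rhs = 4, matching y values: 2, 15 (2 points).
  x = 2: rhs = 0, matching y values: 0 (1 points).
  x = 3: rhs = 8, matching y values: 5, 12 (2 points).
  x = 4: rhs = 0, matching y values: 0 (1 points).
  x = 5: rhs = 16, matching y values: 4, 13 (2 points).
  x = 6: rhs = 11, matching y values: none (0 points).
  x = 7: rhs = 8, matching y values: 5, 12 (2 points).
  x = 8: rhs = 13, matching y values: 8, 9 (2 points).
  x = 9: rhs = 15, matching y values: 7, 10 (2 points).
  x = 10: rhs = 3, matching y values: none (0 points).
  x = 11: rhs = 0, matching y values: 0 (1 points).
  x = 12: rhs = 12, matching y values: none (0 points).
  x = 13: rhs = 11, matching y values: none (0 points).
  x = 14: rhs = 3, matching y values: none (0 points).
  x = 15: rhs = 11, matching y values: none (0 points).
  x = 16: rhs = 7, matching y values: none (0 points).
Total affine count: 15.
Full point count |E(F_17)| = 15 + 1 = 16.
Hasse bound: |16 − (17+1)| = |-2| = 2 ≤ 2√17 ≈ 8.2462 ✓.


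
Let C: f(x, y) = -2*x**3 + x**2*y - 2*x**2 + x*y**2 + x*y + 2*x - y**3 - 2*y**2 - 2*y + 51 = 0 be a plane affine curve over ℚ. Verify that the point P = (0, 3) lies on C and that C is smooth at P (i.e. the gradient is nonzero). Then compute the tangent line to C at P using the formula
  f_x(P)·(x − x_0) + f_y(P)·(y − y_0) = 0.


Tangent line at P: 14*x - 41*y + 123 = 0.

Step 1: f(0, 3) = 0, so P lies on C.
Step 2: partial derivatives
  f_x(x, y) = -6*x**2 + 2*x*y - 4*x + y**2 + y + 2, f_y(x, y) = x**2 + 2*x*y + x - 3*y**2 - 4*y - 2.
  f_x(P) = 14, f_y(P) = -41 (gradient nonzero, so P is smooth).
Step 3: tangent line at P: 14·(x − 0) + -41·(y − 3) = 0.
Expanding: 14*x - 41*y + 123 = 0.


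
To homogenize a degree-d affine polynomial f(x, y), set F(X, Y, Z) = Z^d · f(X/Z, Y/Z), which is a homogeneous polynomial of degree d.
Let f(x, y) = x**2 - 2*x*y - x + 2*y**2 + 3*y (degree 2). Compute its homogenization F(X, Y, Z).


F(X, Y, Z) = X**2 - 2*X*Y - X*Z + 2*Y**2 + 3*Y*Z

deg(f) = 2.
Substitute x = X/Z, y = Y/Z into f, then multiply by Z^2.
  monomial 1·x^2·y^0 ↦ 1·X^2·Y^0·Z^0.
  monomial -2·x^1·y^1 ↦ -2·X^1·Y^1·Z^0.
  monomial -1·x^1·y^0 ↦ -1·X^1·Y^0·Z^1.
  monomial 2·x^0·y^2 ↦ 2·X^0·Y^2·Z^0.
  monomial 3·x^0·y^1 ↦ 3·X^0·Y^1·Z^1.
Collecting: F(X, Y, Z) = X**2 - 2*X*Y - X*Z + 2*Y**2 + 3*Y*Z.


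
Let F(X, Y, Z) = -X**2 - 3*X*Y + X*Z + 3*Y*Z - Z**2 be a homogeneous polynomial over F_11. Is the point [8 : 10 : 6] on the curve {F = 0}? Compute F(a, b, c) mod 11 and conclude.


F(8,10,6) ≡ 9 (mod 11); P is NOT on the curve.

Evaluate F(8, 10, 6) term-by-term (mod 11).
  -X**2 ↦ -1·64·1·1 = -64
  -3*X*Y ↦ -3·8·10·1 = -240
  X*Z ↦ 1·8·1·6 = 48
  3*Y*Z ↦ 3·1·10·6 = 180
  -Z**2 ↦ -1·1·1·36 = -36
Sum: F(8, 10, 6) = (-64) + (-240) + (48) + (180) + (-36) = -112.
Reducing mod 11: -112 ≡ 9 (mod 11).
Since F(a, b, c) ≡ 9 ≠ 0 (mod 11), P does NOT lie on the curve.


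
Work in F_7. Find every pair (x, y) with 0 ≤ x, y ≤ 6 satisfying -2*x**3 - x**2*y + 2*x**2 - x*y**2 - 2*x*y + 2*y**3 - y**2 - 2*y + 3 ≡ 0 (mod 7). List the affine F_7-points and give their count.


Affine F_7-points: {(0, 3), (2, 2), (2, 4), (2, 6), (4, 5), (5, 1), (5, 3), (5, 6), (6, 0), (6, 2), (6, 5)}; count = 11.

For each of the 49 pairs (x, y) ∈ F_7², evaluate f(x, y) mod 7. Record the zeros.
  x = 0: [0↦3, 1↦2, 2↦4, 3↦0, 4↦2, 5↦1, 6↦2]  zeros at y ∈ {3}
  x = 1: [0↦3, 1↦5, 2↦1, 3↦3, 4↦2, 5↦3, 6↦4]  zeros at y ∈ ∅
  x = 2: [0↦2, 1↦5, 2↦0, 3↦6, 4↦0, 5↦1, 6↦0]  zeros at y ∈ {2, 4, 6}
  x = 3: [0↦2, 1↦4, 2↦3, 3↦4, 4↦5, 5↦4, 6↦6]  zeros at y ∈ ∅
  x = 4: [0↦5, 1↦4, 2↦5, 3↦6, 4↦5, 5↦0, 6↦3]  zeros at y ∈ {5}
  x = 5: [0↦6, 1↦0, 2↦1, 3↦0, 4↦2, 5↦5, 6↦0]  zeros at y ∈ {1, 3, 6}
  x = 6: [0↦0, 1↦1, 2↦0, 3↦2, 4↦5, 5↦0, 6↦6]  zeros at y ∈ {0, 2, 5}
Collecting zeros: affine points = {(0, 3), (2, 2), (2, 4), (2, 6), (4, 5), (5, 1), (5, 3), (5, 6), (6, 0), (6, 2), (6, 5)}.
Total count |C(F_7)_aff| = 11.


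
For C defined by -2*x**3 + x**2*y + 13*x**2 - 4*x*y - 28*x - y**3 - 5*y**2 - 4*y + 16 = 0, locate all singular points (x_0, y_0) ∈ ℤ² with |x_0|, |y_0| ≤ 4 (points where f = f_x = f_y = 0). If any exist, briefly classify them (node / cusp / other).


Singular points: {(2, -2)}; classification: node.

Compute partial derivatives:
  f_x = -6*x**2 + 2*x*y + 26*x - 4*y - 28.
  f_y = x**2 - 4*x - 3*y**2 - 10*y - 4.
Scan x_0 ∈ {−4, ..., 4}. For each x_0, f_y(x_0, y) is a polynomial in y; find its integer roots y ∈ {−4, ..., 4}, then test f_x and f at those candidates.
  x = -4: f_y(-4, y) = -3*y**2 - 10*y + 28; no integer root y with |y| ≤ 4.
  x = -3: f_y(-3, y) = -3*y**2 - 10*y + 17; no integer root y with |y| ≤ 4.
  x = -2: f_y(-2, y) = -3*y**2 - 10*y + 8; vanishes at y ∈ {-4}. (-2, -4): f_x = -72 ≠ 0.
  x = -1: f_y(-1, y) = -3*y**2 - 10*y + 1; no integer root y with |y| ≤ 4.
  x = 0: f_y(0, y) = -3*y**2 - 10*y - 4; no integer root y with |y| ≤ 4.
  x = 1: f_y(1, y) = -3*y**2 - 10*y - 7; vanishes at y ∈ {-1}. (1, -1): f_x = -6 ≠ 0.
  x = 2: f_y(2, y) = -3*y**2 - 10*y - 8; vanishes at y ∈ {-2}. (2, -2): f_x = 0, f = 0 — SINGULAR.
  x = 3: f_y(3, y) = -3*y**2 - 10*y - 7; vanishes at y ∈ {-1}. (3, -1): f_x = -6 ≠ 0.
  x = 4: f_y(4, y) = -3*y**2 - 10*y - 4; no integer root y with |y| ≤ 4.
Only singular point on the grid: (2, -2).
Classify: substitute x = 2 + u, y = -2 + v and expand: f = -2*u**3 + u**2*v - u**2 - v**3 + v**2.
No constant or linear terms (consistent with a singular point). Quadratic part: -u**2 + v**2. Cubic part: -2*u**3 + u**2*v - v**3.
The quadratic part v**2 - u**2 = (v − u)(v + u) splits into two distinct linear factors, so there are two distinct tangent lines y − -2 = ±(x − 2) — this is a node (ordinary double point).
Classification: node.


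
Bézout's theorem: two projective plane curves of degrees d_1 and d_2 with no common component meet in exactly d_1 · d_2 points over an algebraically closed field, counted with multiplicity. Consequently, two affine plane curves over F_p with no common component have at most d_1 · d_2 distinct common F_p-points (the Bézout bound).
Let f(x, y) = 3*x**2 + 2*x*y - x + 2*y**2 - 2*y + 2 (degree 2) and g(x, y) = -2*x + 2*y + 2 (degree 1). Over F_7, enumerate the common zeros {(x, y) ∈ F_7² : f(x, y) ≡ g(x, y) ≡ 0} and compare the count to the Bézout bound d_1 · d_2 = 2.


Common zeros: {(3, 2)}; count = 1; Bézout bound = 2.

deg(f) = 2, deg(g) = 1, so Bézout bound = 2.
Scan x ∈ F_7. For each x, list the y ∈ F_7 with f(x, y) ≡ 0 and those with g(x, y) ≡ 0 (mod 7); the common zeros in that column are the intersection.
  x = 0: f ≡ 0 at y ∈ {3, 5}; g ≡ 0 at y ∈ {6}; common: ∅.
  x = 1: f ≡ 0 at y ∈ ∅; g ≡ 0 at y ∈ {0}; common: ∅.
  x = 2: f ≡ 0 at y ∈ ∅; g ≡ 0 at y ∈ {1}; common: ∅.
  x = 3: f ≡ 0 at y ∈ {2, 3}; g ≡ 0 at y ∈ {2}; common: {2}.
  x = 4: f ≡ 0 at y ∈ {5, 6}; g ≡ 0 at y ∈ {3}; common: ∅.
  x = 5: f ≡ 0 at y ∈ ∅; g ≡ 0 at y ∈ {4}; common: ∅.
  x = 6: f ≡ 0 at y ∈ ∅; g ≡ 0 at y ∈ {5}; common: ∅.
Collecting: common zeros = {(3, 2)}, so the count is 1.
Comparison with the Bézout bound: 1 ≤ 2 = deg(f)·deg(g), as expected for curves with no common component (the affine F_7-count falls short of the bound because intersections may lie at infinity, over extension fields, or carry multiplicity).


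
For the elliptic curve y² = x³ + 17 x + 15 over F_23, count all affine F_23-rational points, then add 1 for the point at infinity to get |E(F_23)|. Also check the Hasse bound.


Affine points = {(3, 1), (3, 22), (4, 3), (4, 20), (5, 8), (5, 15), (9, 0), (10, 9), (10, 14), (13, 8), (13, 15), (16, 6), (16, 17), (18, 9), (18, 14), (20, 11), (20, 12)}; affine count = 17; |E(F_23)| = 18.

Discriminant check: Δ ∝ 4a³ + 27b² = 4·17³ + 27·15² = 4·4913 + 27·225 ≡ 13 (mod 23). Nonzero ⇒ E is nonsingular.
For each x ∈ F_23, compute rhs = x³ + 17·x + 15 mod 23, then count y ∈ F_23 with y² ≡ rhs.
  x = 0: rhs = 15, matching y values: none (0 points).
  x = 1: rhs = 10, matching y values: none (0 points).
  x = 2: rhs = 11, matching y values: none (0 points).
  x = 3: rhs = 1, matching y values: 1, 22 (2 points).
  x = 4: rhs = 9, matching y values: 3, 20 (2 points).
  x = 5: rhs = 18, matching y values: 8, 15 (2 points).
  x = 6: rhs = 11, matching y values: none (0 points).
  x = 7: rhs = 17, matching y values: none (0 points).
  x = 8: rhs = 19, matching y values: none (0 points).
  x = 9: rhs = 0, matching y values: 0 (1 points).
  x = 10: rhs = 12, matching y values: 9, 14 (2 points).
  x = 11: rhs = 15, matching y values: none (0 points).
  x = 12: rhs = 15, matching y values: none (0 points).
  x = 13: rhs = 18, matching y values: 8, 15 (2 points).
  x = 14: rhs = 7, matching y values: none (0 points).
  x = 15: rhs = 11, matching y values: none (0 points).
  x = 16: rhs = 13, matching y values: 6, 17 (2 points).
  x = 17: rhs = 19, matching y values: none (0 points).
  x = 18: rhs = 12, matching y values: 9, 14 (2 points).
  x = 19: rhs = 21, matching y values: none (0 points).
  x = 20: rhs = 6, matching y values: 11, 12 (2 points).
  x = 21: rhs = 19, matching y values: none (0 points).
  x = 22: rhs = 20, matching y values: none (0 points).
Total affine count: 17.
Full point count |E(F_23)| = 17 + 1 = 18.
Hasse bound: |18 − (23+1)| = |-6| = 6 ≤ 2√23 ≈ 9.5917 ✓.


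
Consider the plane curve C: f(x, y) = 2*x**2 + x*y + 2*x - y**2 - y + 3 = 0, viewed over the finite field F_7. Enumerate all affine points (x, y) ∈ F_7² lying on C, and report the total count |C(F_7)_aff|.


Affine F_7-points: {(1, 0), (3, 1), (5, 0), (5, 4), (6, 1), (6, 4)}; count = 6.

For each of the 49 pairs (x, y) ∈ F_7², evaluate f(x, y) mod 7. Record the zeros.
  x = 0: [0↦3, 1↦1, 2↦4, 3↦5, 4↦4, 5↦1, 6↦3]  zeros at y ∈ ∅
  x = 1: [0↦0, 1↦6, 2↦3, 3↦5, 4↦5, 5↦3, 6↦6]  zeros at y ∈ {0}
  x = 2: [0↦1, 1↦1, 2↦6, 3↦2, 4↦3, 5↦2, 6↦6]  zeros at y ∈ ∅
  x = 3: [0↦6, 1↦0, 2↦6, 3↦3, 4↦5, 5↦5, 6↦3]  zeros at y ∈ {1}
  x = 4: [0↦1, 1↦3, 2↦3, 3↦1, 4↦4, 5↦5, 6↦4]  zeros at y ∈ ∅
  x = 5: [0↦0, 1↦3, 2↦4, 3↦3, 4↦0, 5↦2, 6↦2]  zeros at y ∈ {0, 4}
  x = 6: [0↦3, 1↦0, 2↦2, 3↦2, 4↦0, 5↦3, 6↦4]  zeros at y ∈ {1, 4}
Collecting zeros: affine points = {(1, 0), (3, 1), (5, 0), (5, 4), (6, 1), (6, 4)}.
Total count |C(F_7)_aff| = 6.


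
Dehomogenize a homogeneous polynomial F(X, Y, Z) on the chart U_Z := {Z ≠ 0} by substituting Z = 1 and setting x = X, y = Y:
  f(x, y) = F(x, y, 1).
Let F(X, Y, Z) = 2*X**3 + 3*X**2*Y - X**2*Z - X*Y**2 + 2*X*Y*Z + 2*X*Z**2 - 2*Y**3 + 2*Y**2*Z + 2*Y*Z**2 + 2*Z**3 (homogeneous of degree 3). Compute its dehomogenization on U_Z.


f(x, y) = 2*x**3 + 3*x**2*y - x**2 - x*y**2 + 2*x*y + 2*x - 2*y**3 + 2*y**2 + 2*y + 2

On U_Z we set Z = 1. Each monomial c·X^i·Y^j·Z^k in F becomes c·x^i·y^j·1^k = c·x^i·y^j.
Substituting Z = 1: F(X, Y, 1) = 2*x**3 + 3*x**2*y - x**2 - x*y**2 + 2*x*y + 2*x - 2*y**3 + 2*y**2 + 2*y + 2.
Note: deg(f) ≤ deg(F) = 3; strict inequality happens when F is divisible by Z (lost terms).


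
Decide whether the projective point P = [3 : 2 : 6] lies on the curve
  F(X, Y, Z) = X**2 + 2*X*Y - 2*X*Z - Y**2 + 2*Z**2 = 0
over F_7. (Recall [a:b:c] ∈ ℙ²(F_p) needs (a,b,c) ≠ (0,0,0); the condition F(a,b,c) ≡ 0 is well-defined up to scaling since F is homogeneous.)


F(3,2,6) ≡ 4 (mod 7); P is NOT on the curve.

Evaluate F(3, 2, 6) term-by-term (mod 7).
  X**2 ↦ 1·9·1·1 = 9
  2*X*Y ↦ 2·3·2·1 = 12
  -2*X*Z ↦ -2·3·1·6 = -36
  -Y**2 ↦ -1·1·4·1 = -4
  2*Z**2 ↦ 2·1·1·36 = 72
Sum: F(3, 2, 6) = (9) + (12) + (-36) + (-4) + (72) = 53.
Reducing mod 7: 53 ≡ 4 (mod 7).
Since F(a, b, c) ≡ 4 ≠ 0 (mod 7), P does NOT lie on the curve.


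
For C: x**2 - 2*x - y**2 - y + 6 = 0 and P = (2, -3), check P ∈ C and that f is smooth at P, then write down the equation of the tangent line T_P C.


Tangent line at P: 2*x + 5*y + 11 = 0.

Step 1: f(2, -3) = 0, so P lies on C.
Step 2: partial derivatives
  f_x(x, y) = 2*x - 2, f_y(x, y) = -2*y - 1.
  f_x(P) = 2, f_y(P) = 5 (gradient nonzero, so P is smooth).
Step 3: tangent line at P: 2·(x − 2) + 5·(y − -3) = 0.
Expanding: 2*x + 5*y + 11 = 0.


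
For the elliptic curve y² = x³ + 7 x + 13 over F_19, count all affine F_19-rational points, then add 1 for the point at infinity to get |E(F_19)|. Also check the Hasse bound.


Affine points = {(2, 4), (2, 15), (3, 2), (3, 17), (6, 9), (6, 10), (7, 5), (7, 14), (8, 7), (8, 12), (9, 8), (9, 11), (10, 0), (12, 1), (12, 18), (14, 9), (14, 10), (15, 4), (15, 15), (18, 9), (18, 10)}; affine count = 21; |E(F_19)| = 22.

Discriminant check: Δ ∝ 4a³ + 27b² = 4·7³ + 27·13² = 4·343 + 27·169 ≡ 7 (mod 19). Nonzero ⇒ E is nonsingular.
For each x ∈ F_19, compute rhs = x³ + 7·x + 13 mod 19, then count y ∈ F_19 with y² ≡ rhs.
  x = 0: rhs = 13, matching y values: none (0 points).
  x = 1: rhs = 2, matching y values: none (0 points).
  x = 2: rhs = 16, matching y values: 4, 15 (2 points).
  x = 3: rhs = 4, matching y values: 2, 17 (2 points).
  x = 4: rhs = 10, matching y values: none (0 points).
  x = 5: rhs = 2, matching y values: none (0 points).
  x = 6: rhs = 5, matching y values: 9, 10 (2 points).
  x = 7: rhs = 6, matching y values: 5, 14 (2 points).
  x = 8: rhs = 11, matching y values: 7, 12 (2 points).
  x = 9: rhs = 7, matching y values: 8, 11 (2 points).
  x = 10: rhs = 0, matching y values: 0 (1 points).
  x = 11: rhs = 15, matching y values: none (0 points).
  x = 12: rhs = 1, matching y values: 1, 18 (2 points).
  x = 13: rhs = 2, matching y values: none (0 points).
  x = 14: rhs = 5, matching y values: 9, 10 (2 points).
  x = 15: rhs = 16, matching y values: 4, 15 (2 points).
  x = 16: rhs = 3, matching y values: none (0 points).
  x = 17: rhs = 10, matching y values: none (0 points).
  x = 18: rhs = 5, matching y values: 9, 10 (2 points).
Total affine count: 21.
Full point count |E(F_19)| = 21 + 1 = 22.
Hasse bound: |22 − (19+1)| = |2| = 2 ≤ 2√19 ≈ 8.7178 ✓.


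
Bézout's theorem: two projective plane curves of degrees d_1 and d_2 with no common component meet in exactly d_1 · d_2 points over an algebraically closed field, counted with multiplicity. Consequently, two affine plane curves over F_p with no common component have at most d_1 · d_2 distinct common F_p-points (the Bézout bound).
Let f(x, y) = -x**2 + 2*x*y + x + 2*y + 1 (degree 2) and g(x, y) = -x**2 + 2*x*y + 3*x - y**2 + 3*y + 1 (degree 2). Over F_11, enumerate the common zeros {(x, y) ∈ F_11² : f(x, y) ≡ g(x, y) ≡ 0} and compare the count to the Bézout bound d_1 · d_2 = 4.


Common zeros: ∅; count = 0; Bézout bound = 4.

deg(f) = 2, deg(g) = 2, so Bézout bound = 4.
Scan x ∈ F_11. For each x, list the y ∈ F_11 with f(x, y) ≡ 0 and those with g(x, y) ≡ 0 (mod 11); the common zeros in that column are the intersection.
  x = 0: f ≡ 0 at y ∈ {5}; g ≡ 0 at y ∈ ∅; common: ∅.
  x = 1: f ≡ 0 at y ∈ {8}; g ≡ 0 at y ∈ {7, 9}; common: ∅.
  x = 2: f ≡ 0 at y ∈ {2}; g ≡ 0 at y ∈ ∅; common: ∅.
  x = 3: f ≡ 0 at y ∈ {2}; g ≡ 0 at y ∈ ∅; common: ∅.
  x = 4: f ≡ 0 at y ∈ {0}; g ≡ 0 at y ∈ ∅; common: ∅.
  x = 5: f ≡ 0 at y ∈ {8}; g ≡ 0 at y ∈ {6, 7}; common: ∅.
  x = 6: f ≡ 0 at y ∈ {6}; g ≡ 0 at y ∈ {5, 10}; common: ∅.
  x = 7: f ≡ 0 at y ∈ {6}; g ≡ 0 at y ∈ {1, 5}; common: ∅.
  x = 8: f ≡ 0 at y ∈ {0}; g ≡ 0 at y ∈ ∅; common: ∅.
  x = 9: f ≡ 0 at y ∈ {3}; g ≡ 0 at y ∈ {1, 9}; common: ∅.
  x = 10: f ≡ 0 at y ∈ ∅; g ≡ 0 at y ∈ {6}; common: ∅.
Collecting: common zeros = ∅, so the count is 0.
Comparison with the Bézout bound: 0 ≤ 4 = deg(f)·deg(g), as expected for curves with no common component (the affine F_11-count falls short of the bound because intersections may lie at infinity, over extension fields, or carry multiplicity).


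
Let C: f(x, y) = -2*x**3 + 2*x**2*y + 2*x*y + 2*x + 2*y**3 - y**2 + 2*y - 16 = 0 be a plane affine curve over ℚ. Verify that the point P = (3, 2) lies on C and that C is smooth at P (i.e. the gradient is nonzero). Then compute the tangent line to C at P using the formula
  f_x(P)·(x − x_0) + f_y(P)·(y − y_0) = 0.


Tangent line at P: -24*x + 46*y - 20 = 0.

Step 1: f(3, 2) = 0, so P lies on C.
Step 2: partial derivatives
  f_x(x, y) = -6*x**2 + 4*x*y + 2*y + 2, f_y(x, y) = 2*x**2 + 2*x + 6*y**2 - 2*y + 2.
  f_x(P) = -24, f_y(P) = 46 (gradient nonzero, so P is smooth).
Step 3: tangent line at P: -24·(x − 3) + 46·(y − 2) = 0.
Expanding: -24*x + 46*y - 20 = 0.


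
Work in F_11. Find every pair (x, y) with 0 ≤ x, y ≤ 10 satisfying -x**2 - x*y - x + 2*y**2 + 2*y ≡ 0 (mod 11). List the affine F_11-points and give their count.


Affine F_11-points: {(0, 0), (0, 10), (2, 5), (2, 6), (3, 1), (3, 5), (6, 1), (7, 4), (10, 0), (10, 4)}; count = 10.

For each of the 121 pairs (x, y) ∈ F_11², evaluate f(x, y) mod 11. Record the zeros.
  x = 0: [0↦0, 1↦4, 2↦1, 3↦2, 4↦7, 5↦5, 6↦7, 7↦2, 8↦1, 9↦4, 10↦0]  zeros at y ∈ {0, 10}
  x = 1: [0↦9, 1↦1, 2↦8, 3↦8, 4↦1, 5↦9, 6↦10, 7↦4, 8↦2, 9↦4, 10↦10]  zeros at y ∈ ∅
  x = 2: [0↦5, 1↦7, 2↦2, 3↦1, 4↦4, 5↦0, 6↦0, 7↦4, 8↦1, 9↦2, 10↦7]  zeros at y ∈ {5, 6}
  x = 3: [0↦10, 1↦0, 2↦5, 3↦3, 4↦5, 5↦0, 6↦10, 7↦2, 8↦9, 9↦9, 10↦2]  zeros at y ∈ {1, 5}
  x = 4: [0↦2, 1↦2, 2↦6, 3↦3, 4↦4, 5↦9, 6↦7, 7↦9, 8↦4, 9↦3, 10↦6]  zeros at y ∈ ∅
  x = 5: [0↦3, 1↦2, 2↦5, 3↦1, 4↦1, 5↦5, 6↦2, 7↦3, 8↦8, 9↦6, 10↦8]  zeros at y ∈ ∅
  x = 6: [0↦2, 1↦0, 2↦2, 3↦8, 4↦7, 5↦10, 6↦6, 7↦6, 8↦10, 9↦7, 10↦8]  zeros at y ∈ {1}
  x = 7: [0↦10, 1↦7, 2↦8, 3↦2, 4↦0, 5↦2, 6↦8, 7↦7, 8↦10, 9↦6, 10↦6]  zeros at y ∈ {4}
  x = 8: [0↦5, 1↦1, 2↦1, 3↦5, 4↦2, 5↦3, 6↦8, 7↦6, 8↦8, 9↦3, 10↦2]  zeros at y ∈ ∅
  x = 9: [0↦9, 1↦4, 2↦3, 3↦6, 4↦2, 5↦2, 6↦6, 7↦3, 8↦4, 9↦9, 10↦7]  zeros at y ∈ ∅
  x = 10: [0↦0, 1↦5, 2↦3, 3↦5, 4↦0, 5↦10, 6↦2, 7↦9, 8↦9, 9↦2, 10↦10]  zeros at y ∈ {0, 4}
Collecting zeros: affine points = {(0, 0), (0, 10), (2, 5), (2, 6), (3, 1), (3, 5), (6, 1), (7, 4), (10, 0), (10, 4)}.
Total count |C(F_11)_aff| = 10.


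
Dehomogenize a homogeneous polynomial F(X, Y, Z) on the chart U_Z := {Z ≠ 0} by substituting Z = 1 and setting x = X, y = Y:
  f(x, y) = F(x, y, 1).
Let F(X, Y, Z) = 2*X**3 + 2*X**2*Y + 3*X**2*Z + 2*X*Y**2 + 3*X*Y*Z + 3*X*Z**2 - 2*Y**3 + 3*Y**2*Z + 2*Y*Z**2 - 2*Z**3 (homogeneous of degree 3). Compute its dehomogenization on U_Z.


f(x, y) = 2*x**3 + 2*x**2*y + 3*x**2 + 2*x*y**2 + 3*x*y + 3*x - 2*y**3 + 3*y**2 + 2*y - 2

On U_Z we set Z = 1. Each monomial c·X^i·Y^j·Z^k in F becomes c·x^i·y^j·1^k = c·x^i·y^j.
Substituting Z = 1: F(X, Y, 1) = 2*x**3 + 2*x**2*y + 3*x**2 + 2*x*y**2 + 3*x*y + 3*x - 2*y**3 + 3*y**2 + 2*y - 2.
Note: deg(f) ≤ deg(F) = 3; strict inequality happens when F is divisible by Z (lost terms).


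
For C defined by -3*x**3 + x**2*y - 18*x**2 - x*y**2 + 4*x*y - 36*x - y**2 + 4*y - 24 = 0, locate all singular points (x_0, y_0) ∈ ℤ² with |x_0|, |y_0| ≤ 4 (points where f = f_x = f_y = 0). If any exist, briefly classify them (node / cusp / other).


Singular points: {(-2, 0)}; classification: cusp.

Compute partial derivatives:
  f_x = -9*x**2 + 2*x*y - 36*x - y**2 + 4*y - 36.
  f_y = x**2 - 2*x*y + 4*x - 2*y + 4.
Scan x_0 ∈ {−4, ..., 4}. For each x_0, f_y(x_0, y) is a polynomial in y; find its integer roots y ∈ {−4, ..., 4}, then test f_x and f at those candidates.
  x = -4: f_y(-4, y) = 6*y + 4; no integer root y with |y| ≤ 4.
  x = -3: f_y(-3, y) = 4*y + 1; no integer root y with |y| ≤ 4.
  x = -2: f_y(-2, y) = 2*y; vanishes at y ∈ {0}. (-2, 0): f_x = 0, f = 0 — SINGULAR.
  x = -1: f_y(-1, y) = 1; no integer root y with |y| ≤ 4.
  x = 0: f_y(0, y) = 4 - 2*y; vanishes at y ∈ {2}. (0, 2): f_x = -32 ≠ 0.
  x = 1: f_y(1, y) = 9 - 4*y; no integer root y with |y| ≤ 4.
  x = 2: f_y(2, y) = 16 - 6*y; no integer root y with |y| ≤ 4.
  x = 3: f_y(3, y) = 25 - 8*y; no integer root y with |y| ≤ 4.
  x = 4: f_y(4, y) = 36 - 10*y; no integer root y with |y| ≤ 4.
Only singular point on the grid: (-2, 0).
Classify: substitute x = -2 + u, y = 0 + v and expand: f = -3*u**3 + u**2*v - u*v**2 + v**2.
No constant or linear terms (consistent with a singular point). Quadratic part: v**2. Cubic part: -3*u**3 + u**2*v - u*v**2.
The quadratic part v**2 is a perfect square, so there is a single (double) tangent line v = 0, i.e. y = 0. Restricting the cubic part to that line (v = 0) leaves -3*u**3 ≠ 0, so f is not divisible by v and the branch is v² ≈ 3*u**3 to lowest order — this is a cusp.
Classification: cusp.


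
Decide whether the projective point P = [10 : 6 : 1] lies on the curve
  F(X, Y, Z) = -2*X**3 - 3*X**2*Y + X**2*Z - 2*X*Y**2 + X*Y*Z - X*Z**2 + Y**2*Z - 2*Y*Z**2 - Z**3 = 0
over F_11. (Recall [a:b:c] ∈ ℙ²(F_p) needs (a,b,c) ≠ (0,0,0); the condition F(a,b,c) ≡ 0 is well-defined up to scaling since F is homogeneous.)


F(10,6,1) ≡ 9 (mod 11); P is NOT on the curve.

Evaluate F(10, 6, 1) term-by-term (mod 11).
  -2*X**3 ↦ -2·1000·1·1 = -2000
  -3*X**2*Y ↦ -3·100·6·1 = -1800
  X**2*Z ↦ 1·100·1·1 = 100
  -2*X*Y**2 ↦ -2·10·36·1 = -720
  X*Y*Z ↦ 1·10·6·1 = 60
  -X*Z**2 ↦ -1·10·1·1 = -10
  Y**2*Z ↦ 1·1·36·1 = 36
  -2*Y*Z**2 ↦ -2·1·6·1 = -12
  -Z**3 ↦ -1·1·1·1 = -1
Sum: F(10, 6, 1) = (-2000) + (-1800) + (100) + (-720) + (60) + (-10) + (36) + (-12) + (-1) = -4347.
Reducing mod 11: -4347 ≡ 9 (mod 11).
Since F(a, b, c) ≡ 9 ≠ 0 (mod 11), P does NOT lie on the curve.
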